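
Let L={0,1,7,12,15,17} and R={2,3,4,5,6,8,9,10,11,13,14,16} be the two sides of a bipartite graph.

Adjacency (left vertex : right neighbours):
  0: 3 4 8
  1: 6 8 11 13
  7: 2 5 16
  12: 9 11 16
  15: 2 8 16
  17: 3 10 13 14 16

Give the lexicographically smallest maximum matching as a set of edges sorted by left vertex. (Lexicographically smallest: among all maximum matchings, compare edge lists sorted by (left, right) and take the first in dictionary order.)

Lex-smallest maximum matching: {(0,3), (1,6), (7,2), (12,9), (15,8), (17,10)}

|M| = 6 (so the lex-smallest maximum matching has 6 edges)
process left vertices in ascending order; for each, take the smallest-labelled available neighbour that still permits 6 edges overall, or leave it unmatched if none does
lex-smallest matching: {0-3, 1-6, 7-2, 12-9, 15-8, 17-10}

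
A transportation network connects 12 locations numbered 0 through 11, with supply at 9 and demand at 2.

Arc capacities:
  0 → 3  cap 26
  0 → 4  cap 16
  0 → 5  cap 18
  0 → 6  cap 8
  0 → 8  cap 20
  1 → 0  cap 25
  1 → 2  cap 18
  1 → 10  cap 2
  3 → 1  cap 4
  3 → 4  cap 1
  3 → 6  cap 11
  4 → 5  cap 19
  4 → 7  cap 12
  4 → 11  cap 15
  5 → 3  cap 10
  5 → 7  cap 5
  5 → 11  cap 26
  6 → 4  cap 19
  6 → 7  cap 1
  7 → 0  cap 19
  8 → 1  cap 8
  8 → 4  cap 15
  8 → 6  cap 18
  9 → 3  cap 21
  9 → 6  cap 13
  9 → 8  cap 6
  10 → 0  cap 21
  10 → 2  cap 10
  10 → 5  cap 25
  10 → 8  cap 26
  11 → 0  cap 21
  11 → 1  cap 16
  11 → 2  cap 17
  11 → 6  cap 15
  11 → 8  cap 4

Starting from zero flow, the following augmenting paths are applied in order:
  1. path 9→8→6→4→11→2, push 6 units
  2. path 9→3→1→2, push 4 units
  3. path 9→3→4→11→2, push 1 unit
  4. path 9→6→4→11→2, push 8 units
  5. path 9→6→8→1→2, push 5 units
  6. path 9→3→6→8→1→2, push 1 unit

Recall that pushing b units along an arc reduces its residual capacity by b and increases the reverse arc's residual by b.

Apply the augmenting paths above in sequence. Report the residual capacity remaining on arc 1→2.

Residual capacity of (1,2): 8

after path 1 (9→8→6→4→11→2, push 6): res(1,2)=18
after path 2 (9→3→1→2, push 4): res(1,2)=14
after path 3 (9→3→4→11→2, push 1): res(1,2)=14
after path 4 (9→6→4→11→2, push 8): res(1,2)=14
after path 5 (9→6→8→1→2, push 5): res(1,2)=9
after path 6 (9→3→6→8→1→2, push 1): res(1,2)=8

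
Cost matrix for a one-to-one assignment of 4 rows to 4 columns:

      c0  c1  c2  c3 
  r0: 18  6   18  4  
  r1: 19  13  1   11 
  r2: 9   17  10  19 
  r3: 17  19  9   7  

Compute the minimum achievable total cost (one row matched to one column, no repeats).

optimal assignment: row0→col1 (cost 6), row1→col2 (cost 1), row2→col0 (cost 9), row3→col3 (cost 7)
total = 6 + 1 + 9 + 7 = 23

Minimum assignment cost: 23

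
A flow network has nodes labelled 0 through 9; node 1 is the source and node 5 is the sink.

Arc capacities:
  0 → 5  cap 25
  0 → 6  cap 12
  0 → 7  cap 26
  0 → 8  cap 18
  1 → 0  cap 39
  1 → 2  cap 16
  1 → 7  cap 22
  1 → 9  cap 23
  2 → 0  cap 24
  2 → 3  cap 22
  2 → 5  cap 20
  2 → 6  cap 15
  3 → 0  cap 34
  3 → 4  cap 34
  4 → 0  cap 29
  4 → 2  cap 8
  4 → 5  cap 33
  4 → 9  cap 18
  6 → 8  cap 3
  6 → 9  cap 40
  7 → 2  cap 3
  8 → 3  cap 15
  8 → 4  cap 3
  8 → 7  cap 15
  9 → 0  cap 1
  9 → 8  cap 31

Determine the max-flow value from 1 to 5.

augment #1: 1→0→5 bottleneck 25, total now 25
augment #2: 1→2→5 bottleneck 16, total now 41
augment #3: 1→7→2→5 bottleneck 3, total now 44
augment #4: 1→0→8→4→5 bottleneck 3, total now 47
augment #5: 1→0→8→3→4→5 bottleneck 11, total now 58
augment #6: 1→9→8→3→4→5 bottleneck 4, total now 62

Maximum flow value: 62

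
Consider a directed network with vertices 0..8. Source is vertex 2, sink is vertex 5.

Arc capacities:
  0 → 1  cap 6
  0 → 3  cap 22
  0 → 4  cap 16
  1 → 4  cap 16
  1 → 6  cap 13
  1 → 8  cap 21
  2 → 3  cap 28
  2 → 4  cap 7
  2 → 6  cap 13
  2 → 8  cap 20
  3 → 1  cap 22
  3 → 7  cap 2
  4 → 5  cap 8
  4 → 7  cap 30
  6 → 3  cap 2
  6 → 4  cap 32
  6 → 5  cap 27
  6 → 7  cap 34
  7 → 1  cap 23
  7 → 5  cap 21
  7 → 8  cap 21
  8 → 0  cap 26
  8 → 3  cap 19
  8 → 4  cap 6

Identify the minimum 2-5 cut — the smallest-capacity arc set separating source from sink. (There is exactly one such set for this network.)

Min-cut arcs: {(1,6), (2,6), (4,5), (7,5)} (total capacity 55)

augment #1: 2→4→5 push 7
augment #2: 2→6→5 push 13
augment #3: 2→3→7→5 push 2
augment #4: 2→8→4→5 push 1
augment #5: 2→3→1→6→5 push 13
augment #6: 2→8→4→7→5 push 5
augment #7: 2→3→1→4→7→5 push 9
augment #8: 2→8→0→4→7→5 push 5
max flow = 55; residual-reachable set from 2 gives S-side
cut edges (S→T): {(1,6), (2,6), (4,5), (7,5)} total cap 55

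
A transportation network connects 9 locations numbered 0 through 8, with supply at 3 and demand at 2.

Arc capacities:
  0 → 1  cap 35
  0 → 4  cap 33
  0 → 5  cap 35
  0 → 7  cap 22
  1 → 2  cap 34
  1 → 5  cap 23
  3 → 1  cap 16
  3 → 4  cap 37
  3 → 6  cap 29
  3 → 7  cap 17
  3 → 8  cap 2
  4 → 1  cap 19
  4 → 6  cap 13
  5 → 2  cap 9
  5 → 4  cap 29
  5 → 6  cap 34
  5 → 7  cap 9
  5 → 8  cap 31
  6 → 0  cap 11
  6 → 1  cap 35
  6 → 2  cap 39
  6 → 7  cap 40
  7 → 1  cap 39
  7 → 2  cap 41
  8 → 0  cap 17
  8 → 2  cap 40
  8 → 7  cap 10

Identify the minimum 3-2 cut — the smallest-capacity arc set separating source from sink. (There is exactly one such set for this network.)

Min-cut arcs: {(3,1), (3,6), (3,7), (3,8), (4,1), (4,6)} (total capacity 96)

augment #1: 3→1→2 push 16
augment #2: 3→6→2 push 29
augment #3: 3→7→2 push 17
augment #4: 3→8→2 push 2
augment #5: 3→4→1→2 push 18
augment #6: 3→4→6→2 push 10
augment #7: 3→4→1→5→2 push 1
augment #8: 3→4→6→7→2 push 3
max flow = 96; residual-reachable set from 3 gives S-side
cut edges (S→T): {(3,1), (3,6), (3,7), (3,8), (4,1), (4,6)} total cap 96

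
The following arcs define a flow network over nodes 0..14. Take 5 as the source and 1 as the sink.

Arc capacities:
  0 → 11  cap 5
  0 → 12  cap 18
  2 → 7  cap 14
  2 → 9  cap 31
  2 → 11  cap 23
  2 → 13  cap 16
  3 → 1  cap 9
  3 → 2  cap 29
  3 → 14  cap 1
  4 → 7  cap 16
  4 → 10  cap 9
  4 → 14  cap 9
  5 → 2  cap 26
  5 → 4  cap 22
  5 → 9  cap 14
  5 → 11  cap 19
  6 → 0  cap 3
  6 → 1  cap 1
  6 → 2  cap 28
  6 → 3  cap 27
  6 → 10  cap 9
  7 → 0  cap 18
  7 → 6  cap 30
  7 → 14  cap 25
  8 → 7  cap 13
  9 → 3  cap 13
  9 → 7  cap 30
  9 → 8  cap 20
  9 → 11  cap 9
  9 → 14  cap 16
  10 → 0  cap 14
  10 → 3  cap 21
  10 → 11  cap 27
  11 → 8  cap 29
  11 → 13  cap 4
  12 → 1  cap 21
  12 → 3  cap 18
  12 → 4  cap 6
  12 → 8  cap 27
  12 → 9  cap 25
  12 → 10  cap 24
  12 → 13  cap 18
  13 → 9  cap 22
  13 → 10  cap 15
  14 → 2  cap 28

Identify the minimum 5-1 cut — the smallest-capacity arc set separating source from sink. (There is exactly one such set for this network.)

Min-cut arcs: {(0,12), (3,1), (6,1)} (total capacity 28)

augment #1: 5→9→3→1 push 9
augment #2: 5→2→7→6→1 push 1
augment #3: 5→2→7→0→12→1 push 13
augment #4: 5→4→7→0→12→1 push 5
max flow = 28; residual-reachable set from 5 gives S-side
cut edges (S→T): {(0,12), (3,1), (6,1)} total cap 28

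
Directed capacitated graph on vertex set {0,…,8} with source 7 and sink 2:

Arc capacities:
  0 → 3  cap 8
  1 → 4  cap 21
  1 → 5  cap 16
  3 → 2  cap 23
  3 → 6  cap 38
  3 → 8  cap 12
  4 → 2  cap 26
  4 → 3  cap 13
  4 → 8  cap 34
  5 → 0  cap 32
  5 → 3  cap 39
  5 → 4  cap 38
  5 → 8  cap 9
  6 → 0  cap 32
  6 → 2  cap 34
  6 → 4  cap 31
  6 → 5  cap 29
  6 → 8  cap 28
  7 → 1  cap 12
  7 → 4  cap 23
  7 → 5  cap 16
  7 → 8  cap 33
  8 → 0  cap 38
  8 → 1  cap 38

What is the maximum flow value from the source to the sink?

augment #1: 7→4→2 bottleneck 23, total now 23
augment #2: 7→1→4→2 bottleneck 3, total now 26
augment #3: 7→5→3→2 bottleneck 16, total now 42
augment #4: 7→1→4→3→2 bottleneck 7, total now 49
augment #5: 7→1→4→3→6→2 bottleneck 2, total now 51
augment #6: 7→8→0→3→6→2 bottleneck 8, total now 59
augment #7: 7→8→1→4→3→6→2 bottleneck 4, total now 63
augment #8: 7→8→1→5→3→6→2 bottleneck 16, total now 79

Maximum flow value: 79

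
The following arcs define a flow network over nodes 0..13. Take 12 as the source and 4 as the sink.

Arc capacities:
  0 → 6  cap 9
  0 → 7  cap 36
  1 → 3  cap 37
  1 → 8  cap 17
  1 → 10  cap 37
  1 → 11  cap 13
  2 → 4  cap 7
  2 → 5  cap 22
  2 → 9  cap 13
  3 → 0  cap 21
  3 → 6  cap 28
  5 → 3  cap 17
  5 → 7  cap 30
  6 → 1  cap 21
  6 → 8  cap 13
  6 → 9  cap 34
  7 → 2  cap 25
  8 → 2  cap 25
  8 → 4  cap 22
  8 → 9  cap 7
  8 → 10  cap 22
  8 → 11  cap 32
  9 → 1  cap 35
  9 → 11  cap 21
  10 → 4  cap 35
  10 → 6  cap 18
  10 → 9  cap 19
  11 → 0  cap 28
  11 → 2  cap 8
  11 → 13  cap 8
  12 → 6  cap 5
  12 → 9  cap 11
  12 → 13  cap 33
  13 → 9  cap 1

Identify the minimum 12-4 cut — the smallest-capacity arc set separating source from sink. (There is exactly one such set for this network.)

Min-cut arcs: {(12,6), (12,9), (13,9)} (total capacity 17)

augment #1: 12→6→8→4 push 5
augment #2: 12→9→1→8→4 push 11
augment #3: 12→13→9→1→8→4 push 1
max flow = 17; residual-reachable set from 12 gives S-side
cut edges (S→T): {(12,6), (12,9), (13,9)} total cap 17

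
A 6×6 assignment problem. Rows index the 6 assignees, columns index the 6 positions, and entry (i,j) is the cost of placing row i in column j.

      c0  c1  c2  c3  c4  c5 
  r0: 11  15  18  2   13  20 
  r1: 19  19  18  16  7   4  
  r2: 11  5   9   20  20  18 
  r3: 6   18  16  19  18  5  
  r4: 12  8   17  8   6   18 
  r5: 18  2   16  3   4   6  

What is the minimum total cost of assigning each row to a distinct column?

optimal assignment: row0→col3 (cost 2), row1→col5 (cost 4), row2→col2 (cost 9), row3→col0 (cost 6), row4→col4 (cost 6), row5→col1 (cost 2)
total = 2 + 4 + 9 + 6 + 6 + 2 = 29

Minimum assignment cost: 29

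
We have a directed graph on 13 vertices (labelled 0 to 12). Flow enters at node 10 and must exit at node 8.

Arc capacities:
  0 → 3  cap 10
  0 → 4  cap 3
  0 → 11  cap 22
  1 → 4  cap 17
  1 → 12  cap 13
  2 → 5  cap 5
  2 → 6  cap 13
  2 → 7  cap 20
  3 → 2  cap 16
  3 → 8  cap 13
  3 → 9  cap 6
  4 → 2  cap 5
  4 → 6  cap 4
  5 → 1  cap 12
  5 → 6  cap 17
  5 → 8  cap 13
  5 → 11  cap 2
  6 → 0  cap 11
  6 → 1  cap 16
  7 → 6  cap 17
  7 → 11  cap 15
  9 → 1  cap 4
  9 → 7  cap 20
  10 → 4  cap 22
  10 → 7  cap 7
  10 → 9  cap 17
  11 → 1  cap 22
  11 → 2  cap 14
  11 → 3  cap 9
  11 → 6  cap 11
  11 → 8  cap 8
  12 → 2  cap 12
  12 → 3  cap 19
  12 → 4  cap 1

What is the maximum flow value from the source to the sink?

Maximum flow value: 26

augment #1: 10→7→11→8 bottleneck 7, total now 7
augment #2: 10→4→2→5→8 bottleneck 5, total now 12
augment #3: 10→9→7→11→8 bottleneck 1, total now 13
augment #4: 10→4→6→0→3→8 bottleneck 4, total now 17
augment #5: 10→9→1→12→3→8 bottleneck 4, total now 21
augment #6: 10→9→7→11→3→8 bottleneck 5, total now 26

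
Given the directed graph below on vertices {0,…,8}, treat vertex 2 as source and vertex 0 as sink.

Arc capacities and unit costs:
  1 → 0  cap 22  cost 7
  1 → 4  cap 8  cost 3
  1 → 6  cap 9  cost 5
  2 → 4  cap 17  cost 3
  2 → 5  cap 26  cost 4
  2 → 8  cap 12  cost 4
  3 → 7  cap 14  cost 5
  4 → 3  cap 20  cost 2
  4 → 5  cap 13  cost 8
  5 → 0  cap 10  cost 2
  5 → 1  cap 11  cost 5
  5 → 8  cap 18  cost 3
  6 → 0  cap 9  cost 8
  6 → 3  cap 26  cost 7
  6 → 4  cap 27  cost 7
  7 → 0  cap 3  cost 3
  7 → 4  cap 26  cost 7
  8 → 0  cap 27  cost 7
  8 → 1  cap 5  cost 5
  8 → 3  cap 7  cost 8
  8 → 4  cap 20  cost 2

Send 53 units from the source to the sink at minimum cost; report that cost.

shortest-cost path #1: 2→5→0 push 10 @ unit cost 6 (adds 60)
shortest-cost path #2: 2→8→0 push 12 @ unit cost 11 (adds 132)
shortest-cost path #3: 2→4→3→7→0 push 3 @ unit cost 13 (adds 39)
shortest-cost path #4: 2→5→8→0 push 15 @ unit cost 14 (adds 210)
shortest-cost path #5: 2→5→1→0 push 1 @ unit cost 16 (adds 16)
shortest-cost path #6: 2→4→5→1→0 push 10 @ unit cost 23 (adds 230)
shortest-cost path #7: 2→4→5→8→1→0 push 2 @ unit cost 26 (adds 52)
total cost = 739

Minimum cost for 53 units: 739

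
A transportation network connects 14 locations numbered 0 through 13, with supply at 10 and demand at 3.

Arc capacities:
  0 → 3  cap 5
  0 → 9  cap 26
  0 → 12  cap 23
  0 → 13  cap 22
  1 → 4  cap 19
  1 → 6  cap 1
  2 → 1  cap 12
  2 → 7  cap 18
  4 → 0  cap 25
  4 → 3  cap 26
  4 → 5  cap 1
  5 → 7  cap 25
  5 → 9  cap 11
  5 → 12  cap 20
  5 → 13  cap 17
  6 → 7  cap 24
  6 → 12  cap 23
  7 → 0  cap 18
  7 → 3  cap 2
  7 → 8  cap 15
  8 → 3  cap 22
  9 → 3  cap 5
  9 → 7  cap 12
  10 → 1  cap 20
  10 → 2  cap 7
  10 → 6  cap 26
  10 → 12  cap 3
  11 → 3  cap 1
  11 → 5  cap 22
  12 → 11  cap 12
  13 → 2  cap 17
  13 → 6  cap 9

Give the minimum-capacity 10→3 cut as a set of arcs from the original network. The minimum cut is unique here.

augment #1: 10→1→4→3 push 19
augment #2: 10→2→7→3 push 2
augment #3: 10→12→11→3 push 1
augment #4: 10→2→7→0→3 push 5
augment #5: 10→6→7→8→3 push 15
augment #6: 10→6→7→0→9→3 push 5
max flow = 47; residual-reachable set from 10 gives S-side
cut edges (S→T): {(0,3), (1,4), (7,3), (7,8), (9,3), (11,3)} total cap 47

Min-cut arcs: {(0,3), (1,4), (7,3), (7,8), (9,3), (11,3)} (total capacity 47)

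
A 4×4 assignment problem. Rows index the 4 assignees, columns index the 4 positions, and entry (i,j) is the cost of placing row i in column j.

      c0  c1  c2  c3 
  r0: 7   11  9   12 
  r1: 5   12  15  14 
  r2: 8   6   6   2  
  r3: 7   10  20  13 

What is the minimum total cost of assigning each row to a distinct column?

Minimum assignment cost: 26

optimal assignment: row0→col2 (cost 9), row1→col0 (cost 5), row2→col3 (cost 2), row3→col1 (cost 10)
total = 9 + 5 + 2 + 10 = 26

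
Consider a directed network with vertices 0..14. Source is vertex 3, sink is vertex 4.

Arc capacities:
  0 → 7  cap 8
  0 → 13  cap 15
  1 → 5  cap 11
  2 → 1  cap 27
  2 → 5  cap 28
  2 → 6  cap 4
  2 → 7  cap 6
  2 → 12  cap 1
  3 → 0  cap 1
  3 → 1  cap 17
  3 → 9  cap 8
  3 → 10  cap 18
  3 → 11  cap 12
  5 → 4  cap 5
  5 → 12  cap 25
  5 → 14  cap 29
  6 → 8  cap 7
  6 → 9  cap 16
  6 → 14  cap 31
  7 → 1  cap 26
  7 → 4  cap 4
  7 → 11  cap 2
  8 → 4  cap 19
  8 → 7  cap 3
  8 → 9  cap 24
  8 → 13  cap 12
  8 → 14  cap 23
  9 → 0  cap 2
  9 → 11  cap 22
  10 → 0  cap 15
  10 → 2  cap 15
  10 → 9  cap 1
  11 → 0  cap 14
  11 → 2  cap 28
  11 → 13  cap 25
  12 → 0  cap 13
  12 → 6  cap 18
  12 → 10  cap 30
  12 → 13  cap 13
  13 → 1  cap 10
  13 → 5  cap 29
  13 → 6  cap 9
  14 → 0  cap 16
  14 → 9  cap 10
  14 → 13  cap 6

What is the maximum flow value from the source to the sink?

Maximum flow value: 16

augment #1: 3→0→7→4 bottleneck 1, total now 1
augment #2: 3→1→5→4 bottleneck 5, total now 6
augment #3: 3→9→0→7→4 bottleneck 2, total now 8
augment #4: 3→10→0→7→4 bottleneck 1, total now 9
augment #5: 3→10→2→6→8→4 bottleneck 4, total now 13
augment #6: 3→11→13→6→8→4 bottleneck 3, total now 16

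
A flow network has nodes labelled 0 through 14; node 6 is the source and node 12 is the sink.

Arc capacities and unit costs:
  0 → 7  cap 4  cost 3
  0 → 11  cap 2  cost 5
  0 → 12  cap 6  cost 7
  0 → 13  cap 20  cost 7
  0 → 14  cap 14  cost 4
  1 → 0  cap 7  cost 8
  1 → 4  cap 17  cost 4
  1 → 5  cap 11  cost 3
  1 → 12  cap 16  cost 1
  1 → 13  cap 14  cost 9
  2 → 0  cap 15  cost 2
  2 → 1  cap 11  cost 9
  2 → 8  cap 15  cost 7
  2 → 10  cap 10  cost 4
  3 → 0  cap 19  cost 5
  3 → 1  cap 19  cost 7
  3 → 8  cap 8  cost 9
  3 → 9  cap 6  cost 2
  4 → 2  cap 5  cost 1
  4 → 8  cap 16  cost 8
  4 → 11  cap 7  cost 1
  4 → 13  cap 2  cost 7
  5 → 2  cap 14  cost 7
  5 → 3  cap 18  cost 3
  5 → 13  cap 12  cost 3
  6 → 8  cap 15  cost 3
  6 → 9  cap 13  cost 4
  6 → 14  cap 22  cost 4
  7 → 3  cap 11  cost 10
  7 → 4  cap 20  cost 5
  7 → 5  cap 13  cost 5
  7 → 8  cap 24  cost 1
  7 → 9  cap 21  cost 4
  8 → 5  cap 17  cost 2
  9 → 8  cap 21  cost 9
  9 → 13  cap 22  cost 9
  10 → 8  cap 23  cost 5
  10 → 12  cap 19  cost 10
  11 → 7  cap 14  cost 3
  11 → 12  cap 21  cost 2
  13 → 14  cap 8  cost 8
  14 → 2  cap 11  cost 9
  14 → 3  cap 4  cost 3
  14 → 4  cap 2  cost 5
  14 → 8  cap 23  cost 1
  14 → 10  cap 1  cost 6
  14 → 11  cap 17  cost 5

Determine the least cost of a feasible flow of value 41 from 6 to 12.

shortest-cost path #1: 6→14→11→12 push 17 @ unit cost 11 (adds 187)
shortest-cost path #2: 6→14→4→11→12 push 2 @ unit cost 12 (adds 24)
shortest-cost path #3: 6→14→3→1→12 push 3 @ unit cost 15 (adds 45)
shortest-cost path #4: 6→8→5→3→1→12 push 13 @ unit cost 16 (adds 208)
shortest-cost path #5: 6→8→5→3→0→12 push 2 @ unit cost 20 (adds 40)
shortest-cost path #6: 6→9→8→5→3→0→12 push 2 @ unit cost 30 (adds 60)
shortest-cost path #7: 6→9→13→14→3→0→12 push 1 @ unit cost 36 (adds 36)
shortest-cost path #8: 6→9→13→14→10→12 push 1 @ unit cost 37 (adds 37)
total cost = 637

Minimum cost for 41 units: 637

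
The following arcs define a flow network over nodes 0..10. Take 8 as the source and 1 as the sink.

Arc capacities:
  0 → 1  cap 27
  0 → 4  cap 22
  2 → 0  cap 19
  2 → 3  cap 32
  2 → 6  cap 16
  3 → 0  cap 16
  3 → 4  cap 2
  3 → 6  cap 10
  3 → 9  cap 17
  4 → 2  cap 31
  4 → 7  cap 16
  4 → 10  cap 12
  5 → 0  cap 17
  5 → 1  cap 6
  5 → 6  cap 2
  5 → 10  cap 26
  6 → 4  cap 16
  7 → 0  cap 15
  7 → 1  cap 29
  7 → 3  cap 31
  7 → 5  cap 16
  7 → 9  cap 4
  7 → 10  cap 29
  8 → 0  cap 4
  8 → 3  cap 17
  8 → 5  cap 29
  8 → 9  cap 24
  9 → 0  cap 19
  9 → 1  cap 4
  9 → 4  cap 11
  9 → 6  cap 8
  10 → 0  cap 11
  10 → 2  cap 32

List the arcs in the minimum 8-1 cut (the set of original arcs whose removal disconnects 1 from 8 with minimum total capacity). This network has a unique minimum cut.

Min-cut arcs: {(0,1), (4,7), (5,1), (9,1)} (total capacity 53)

augment #1: 8→0→1 push 4
augment #2: 8→5→1 push 6
augment #3: 8→9→1 push 4
augment #4: 8→3→0→1 push 16
augment #5: 8→5→0→1 push 7
augment #6: 8→3→4→7→1 push 1
augment #7: 8→9→4→7→1 push 11
augment #8: 8→5→0→4→7→1 push 4
max flow = 53; residual-reachable set from 8 gives S-side
cut edges (S→T): {(0,1), (4,7), (5,1), (9,1)} total cap 53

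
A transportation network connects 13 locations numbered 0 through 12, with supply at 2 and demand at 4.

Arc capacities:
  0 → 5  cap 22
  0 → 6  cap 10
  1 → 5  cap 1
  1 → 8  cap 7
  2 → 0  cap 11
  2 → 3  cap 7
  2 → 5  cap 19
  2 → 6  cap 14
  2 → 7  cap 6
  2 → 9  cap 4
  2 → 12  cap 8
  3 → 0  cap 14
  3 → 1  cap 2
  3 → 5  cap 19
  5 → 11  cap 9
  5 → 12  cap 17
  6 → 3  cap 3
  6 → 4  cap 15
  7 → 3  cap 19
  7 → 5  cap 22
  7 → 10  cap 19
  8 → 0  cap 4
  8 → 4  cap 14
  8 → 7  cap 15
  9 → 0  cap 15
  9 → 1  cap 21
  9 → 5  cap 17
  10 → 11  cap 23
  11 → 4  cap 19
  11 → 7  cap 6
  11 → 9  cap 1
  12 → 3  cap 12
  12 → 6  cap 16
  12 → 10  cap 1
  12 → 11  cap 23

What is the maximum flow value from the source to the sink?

Maximum flow value: 41

augment #1: 2→6→4 bottleneck 14, total now 14
augment #2: 2→0→6→4 bottleneck 1, total now 15
augment #3: 2→5→11→4 bottleneck 9, total now 24
augment #4: 2→12→11→4 bottleneck 8, total now 32
augment #5: 2→3→1→8→4 bottleneck 2, total now 34
augment #6: 2→5→12→11→4 bottleneck 2, total now 36
augment #7: 2→9→1→8→4 bottleneck 4, total now 40
augment #8: 2→5→12→11→9→1→8→4 bottleneck 1, total now 41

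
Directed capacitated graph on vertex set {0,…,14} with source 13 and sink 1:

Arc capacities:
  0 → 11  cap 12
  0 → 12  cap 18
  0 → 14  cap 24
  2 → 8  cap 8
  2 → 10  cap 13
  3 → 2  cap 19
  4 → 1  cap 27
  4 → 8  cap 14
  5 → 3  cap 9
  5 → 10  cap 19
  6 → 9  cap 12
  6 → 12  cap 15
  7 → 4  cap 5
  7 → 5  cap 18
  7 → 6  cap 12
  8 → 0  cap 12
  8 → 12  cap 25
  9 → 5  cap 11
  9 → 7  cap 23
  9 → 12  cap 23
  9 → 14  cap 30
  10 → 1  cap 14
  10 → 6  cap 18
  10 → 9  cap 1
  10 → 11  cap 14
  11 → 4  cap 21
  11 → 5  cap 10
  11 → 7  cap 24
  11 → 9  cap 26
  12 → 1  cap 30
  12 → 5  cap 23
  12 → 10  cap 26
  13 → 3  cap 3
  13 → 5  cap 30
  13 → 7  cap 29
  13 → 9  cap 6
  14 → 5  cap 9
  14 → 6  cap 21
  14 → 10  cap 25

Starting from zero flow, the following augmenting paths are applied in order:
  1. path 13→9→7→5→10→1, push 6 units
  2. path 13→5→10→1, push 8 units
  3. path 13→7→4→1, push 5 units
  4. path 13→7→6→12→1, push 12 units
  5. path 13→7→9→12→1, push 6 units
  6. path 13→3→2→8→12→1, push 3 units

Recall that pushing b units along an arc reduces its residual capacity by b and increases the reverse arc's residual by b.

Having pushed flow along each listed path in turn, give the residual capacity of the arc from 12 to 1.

after path 1 (13→9→7→5→10→1, push 6): res(12,1)=30
after path 2 (13→5→10→1, push 8): res(12,1)=30
after path 3 (13→7→4→1, push 5): res(12,1)=30
after path 4 (13→7→6→12→1, push 12): res(12,1)=18
after path 5 (13→7→9→12→1, push 6): res(12,1)=12
after path 6 (13→3→2→8→12→1, push 3): res(12,1)=9

Residual capacity of (12,1): 9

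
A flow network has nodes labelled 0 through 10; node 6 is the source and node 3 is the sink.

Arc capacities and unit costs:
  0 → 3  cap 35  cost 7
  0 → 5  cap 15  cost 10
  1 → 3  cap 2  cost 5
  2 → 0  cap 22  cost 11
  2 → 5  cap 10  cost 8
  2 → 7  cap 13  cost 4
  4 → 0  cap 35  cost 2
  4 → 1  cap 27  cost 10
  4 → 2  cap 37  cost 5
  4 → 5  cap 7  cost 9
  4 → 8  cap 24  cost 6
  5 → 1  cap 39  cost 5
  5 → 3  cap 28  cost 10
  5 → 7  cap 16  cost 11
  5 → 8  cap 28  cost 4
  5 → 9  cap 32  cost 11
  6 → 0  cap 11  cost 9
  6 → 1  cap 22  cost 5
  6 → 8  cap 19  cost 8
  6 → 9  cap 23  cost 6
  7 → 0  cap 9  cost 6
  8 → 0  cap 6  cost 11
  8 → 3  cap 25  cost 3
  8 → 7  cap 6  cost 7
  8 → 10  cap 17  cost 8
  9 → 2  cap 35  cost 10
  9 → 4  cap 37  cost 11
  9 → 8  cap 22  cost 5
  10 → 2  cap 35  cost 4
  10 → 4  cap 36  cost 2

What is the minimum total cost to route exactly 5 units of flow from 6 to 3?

shortest-cost path #1: 6→1→3 push 2 @ unit cost 10 (adds 20)
shortest-cost path #2: 6→8→3 push 3 @ unit cost 11 (adds 33)
total cost = 53

Minimum cost for 5 units: 53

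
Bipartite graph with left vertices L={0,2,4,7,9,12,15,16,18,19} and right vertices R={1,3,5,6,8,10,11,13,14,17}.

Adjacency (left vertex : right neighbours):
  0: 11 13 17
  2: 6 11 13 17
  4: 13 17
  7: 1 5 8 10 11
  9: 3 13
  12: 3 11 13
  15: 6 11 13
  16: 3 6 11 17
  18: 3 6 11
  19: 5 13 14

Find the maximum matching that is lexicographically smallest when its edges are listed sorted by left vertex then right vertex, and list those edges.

Lex-smallest maximum matching: {(0,11), (2,6), (4,13), (7,1), (9,3), (16,17), (19,5)}

|M| = 7 (so the lex-smallest maximum matching has 7 edges)
process left vertices in ascending order; for each, take the smallest-labelled available neighbour that still permits 7 edges overall, or leave it unmatched if none does
lex-smallest matching: {0-11, 2-6, 4-13, 7-1, 9-3, 16-17, 19-5}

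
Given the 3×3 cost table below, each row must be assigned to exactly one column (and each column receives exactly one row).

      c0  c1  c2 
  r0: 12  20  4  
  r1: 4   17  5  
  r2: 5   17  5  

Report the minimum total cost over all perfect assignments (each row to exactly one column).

Minimum assignment cost: 25

optimal assignment: row0→col2 (cost 4), row1→col0 (cost 4), row2→col1 (cost 17)
total = 4 + 4 + 17 = 25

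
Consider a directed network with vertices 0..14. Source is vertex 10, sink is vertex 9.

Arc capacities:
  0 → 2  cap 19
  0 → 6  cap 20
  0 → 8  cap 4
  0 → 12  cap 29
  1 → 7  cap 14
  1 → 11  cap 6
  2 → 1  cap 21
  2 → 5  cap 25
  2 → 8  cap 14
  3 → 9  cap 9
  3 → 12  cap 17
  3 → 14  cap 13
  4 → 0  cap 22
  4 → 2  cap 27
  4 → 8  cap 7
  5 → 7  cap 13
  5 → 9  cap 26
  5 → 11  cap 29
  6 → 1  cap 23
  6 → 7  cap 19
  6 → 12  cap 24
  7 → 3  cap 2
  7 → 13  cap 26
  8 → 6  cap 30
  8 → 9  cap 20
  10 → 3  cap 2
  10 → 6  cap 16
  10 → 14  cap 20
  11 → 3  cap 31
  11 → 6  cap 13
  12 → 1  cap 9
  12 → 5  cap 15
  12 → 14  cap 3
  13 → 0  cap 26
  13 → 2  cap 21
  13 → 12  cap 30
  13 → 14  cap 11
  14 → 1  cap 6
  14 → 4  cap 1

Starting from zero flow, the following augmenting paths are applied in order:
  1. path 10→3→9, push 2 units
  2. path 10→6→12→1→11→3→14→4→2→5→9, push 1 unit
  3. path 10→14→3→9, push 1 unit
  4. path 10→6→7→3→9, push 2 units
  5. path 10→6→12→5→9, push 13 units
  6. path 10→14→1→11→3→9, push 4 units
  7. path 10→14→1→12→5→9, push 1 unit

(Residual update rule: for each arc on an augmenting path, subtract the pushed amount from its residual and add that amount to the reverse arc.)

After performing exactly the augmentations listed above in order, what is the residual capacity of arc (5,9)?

after path 1 (10→3→9, push 2): res(5,9)=26
after path 2 (10→6→12→1→11→3→14→4→2→5→9, push 1): res(5,9)=25
after path 3 (10→14→3→9, push 1): res(5,9)=25
after path 4 (10→6→7→3→9, push 2): res(5,9)=25
after path 5 (10→6→12→5→9, push 13): res(5,9)=12
after path 6 (10→14→1→11→3→9, push 4): res(5,9)=12
after path 7 (10→14→1→12→5→9, push 1): res(5,9)=11

Residual capacity of (5,9): 11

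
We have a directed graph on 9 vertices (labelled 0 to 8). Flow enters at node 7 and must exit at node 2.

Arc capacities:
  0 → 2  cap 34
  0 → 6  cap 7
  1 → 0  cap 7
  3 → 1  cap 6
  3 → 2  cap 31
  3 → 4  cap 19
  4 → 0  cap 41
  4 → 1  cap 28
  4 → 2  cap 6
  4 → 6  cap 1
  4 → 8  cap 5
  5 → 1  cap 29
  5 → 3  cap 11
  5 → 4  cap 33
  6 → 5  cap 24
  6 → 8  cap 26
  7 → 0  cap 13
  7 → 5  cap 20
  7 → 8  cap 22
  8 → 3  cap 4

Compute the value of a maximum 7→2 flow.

Maximum flow value: 37

augment #1: 7→0→2 bottleneck 13, total now 13
augment #2: 7→5→3→2 bottleneck 11, total now 24
augment #3: 7→5→4→2 bottleneck 6, total now 30
augment #4: 7→8→3→2 bottleneck 4, total now 34
augment #5: 7→5→1→0→2 bottleneck 3, total now 37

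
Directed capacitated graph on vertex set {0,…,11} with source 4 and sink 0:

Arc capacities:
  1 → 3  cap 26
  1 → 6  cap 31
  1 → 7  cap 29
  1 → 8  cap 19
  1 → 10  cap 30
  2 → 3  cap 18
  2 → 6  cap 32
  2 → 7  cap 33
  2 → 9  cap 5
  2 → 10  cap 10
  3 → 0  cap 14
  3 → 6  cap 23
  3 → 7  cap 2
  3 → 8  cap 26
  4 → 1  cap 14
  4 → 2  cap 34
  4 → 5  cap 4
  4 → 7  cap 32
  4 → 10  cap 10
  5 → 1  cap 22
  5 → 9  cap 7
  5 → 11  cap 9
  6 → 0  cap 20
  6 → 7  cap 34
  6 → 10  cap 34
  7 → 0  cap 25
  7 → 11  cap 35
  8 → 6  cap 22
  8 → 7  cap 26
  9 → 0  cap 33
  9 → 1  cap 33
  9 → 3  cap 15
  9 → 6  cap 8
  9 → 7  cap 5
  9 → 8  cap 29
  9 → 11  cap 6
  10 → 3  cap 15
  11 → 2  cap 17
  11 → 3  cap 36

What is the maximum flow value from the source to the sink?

Maximum flow value: 68

augment #1: 4→7→0 bottleneck 25, total now 25
augment #2: 4→1→3→0 bottleneck 14, total now 39
augment #3: 4→2→6→0 bottleneck 20, total now 59
augment #4: 4→2→9→0 bottleneck 5, total now 64
augment #5: 4→5→9→0 bottleneck 4, total now 68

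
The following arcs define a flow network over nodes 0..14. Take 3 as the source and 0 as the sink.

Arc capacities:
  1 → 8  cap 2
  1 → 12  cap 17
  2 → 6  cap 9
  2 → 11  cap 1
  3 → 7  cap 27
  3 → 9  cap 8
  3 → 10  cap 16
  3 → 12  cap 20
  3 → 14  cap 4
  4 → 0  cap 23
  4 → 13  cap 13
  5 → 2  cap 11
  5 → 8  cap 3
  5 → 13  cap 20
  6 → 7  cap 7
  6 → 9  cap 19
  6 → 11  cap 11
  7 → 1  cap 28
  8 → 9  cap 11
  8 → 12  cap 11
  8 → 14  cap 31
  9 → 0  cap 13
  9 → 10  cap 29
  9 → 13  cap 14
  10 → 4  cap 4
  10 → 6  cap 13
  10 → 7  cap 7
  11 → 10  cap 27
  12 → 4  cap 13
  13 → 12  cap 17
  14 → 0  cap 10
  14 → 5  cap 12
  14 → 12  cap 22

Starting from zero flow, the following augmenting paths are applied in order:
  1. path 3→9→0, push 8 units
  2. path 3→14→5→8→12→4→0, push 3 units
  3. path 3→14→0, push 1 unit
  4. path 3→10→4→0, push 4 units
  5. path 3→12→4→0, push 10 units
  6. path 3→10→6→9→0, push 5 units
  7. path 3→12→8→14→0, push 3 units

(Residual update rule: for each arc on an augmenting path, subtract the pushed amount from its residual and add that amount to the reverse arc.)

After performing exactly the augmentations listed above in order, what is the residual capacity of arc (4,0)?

after path 1 (3→9→0, push 8): res(4,0)=23
after path 2 (3→14→5→8→12→4→0, push 3): res(4,0)=20
after path 3 (3→14→0, push 1): res(4,0)=20
after path 4 (3→10→4→0, push 4): res(4,0)=16
after path 5 (3→12→4→0, push 10): res(4,0)=6
after path 6 (3→10→6→9→0, push 5): res(4,0)=6
after path 7 (3→12→8→14→0, push 3): res(4,0)=6

Residual capacity of (4,0): 6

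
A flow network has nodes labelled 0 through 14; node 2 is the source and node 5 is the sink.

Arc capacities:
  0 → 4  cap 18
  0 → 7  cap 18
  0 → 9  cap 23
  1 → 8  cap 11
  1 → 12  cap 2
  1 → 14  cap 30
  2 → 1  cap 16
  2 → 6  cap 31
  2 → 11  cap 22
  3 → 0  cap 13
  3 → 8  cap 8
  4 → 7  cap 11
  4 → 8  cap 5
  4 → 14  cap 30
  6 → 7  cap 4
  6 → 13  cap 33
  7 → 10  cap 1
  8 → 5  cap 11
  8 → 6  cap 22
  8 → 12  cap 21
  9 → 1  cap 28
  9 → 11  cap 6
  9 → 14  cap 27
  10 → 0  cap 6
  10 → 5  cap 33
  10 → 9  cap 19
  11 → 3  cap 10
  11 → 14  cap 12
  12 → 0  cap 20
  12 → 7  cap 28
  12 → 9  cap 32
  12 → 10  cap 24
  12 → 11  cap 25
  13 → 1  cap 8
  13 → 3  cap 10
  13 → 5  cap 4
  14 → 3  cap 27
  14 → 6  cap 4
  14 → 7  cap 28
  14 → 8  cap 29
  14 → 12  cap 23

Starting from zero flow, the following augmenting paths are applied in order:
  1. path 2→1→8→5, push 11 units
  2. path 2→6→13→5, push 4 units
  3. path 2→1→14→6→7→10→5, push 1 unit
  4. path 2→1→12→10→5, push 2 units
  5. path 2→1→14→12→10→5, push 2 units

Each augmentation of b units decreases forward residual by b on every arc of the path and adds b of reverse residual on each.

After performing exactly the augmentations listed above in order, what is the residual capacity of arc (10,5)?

after path 1 (2→1→8→5, push 11): res(10,5)=33
after path 2 (2→6→13→5, push 4): res(10,5)=33
after path 3 (2→1→14→6→7→10→5, push 1): res(10,5)=32
after path 4 (2→1→12→10→5, push 2): res(10,5)=30
after path 5 (2→1→14→12→10→5, push 2): res(10,5)=28

Residual capacity of (10,5): 28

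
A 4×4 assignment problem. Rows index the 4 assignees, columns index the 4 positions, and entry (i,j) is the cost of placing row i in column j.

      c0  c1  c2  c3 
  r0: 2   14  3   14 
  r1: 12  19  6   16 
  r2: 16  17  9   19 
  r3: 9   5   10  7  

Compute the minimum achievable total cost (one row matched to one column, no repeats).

Minimum assignment cost: 32

one of 3 optimal assignments: row0→col0 (cost 2), row1→col2 (cost 6), row2→col1 (cost 17), row3→col3 (cost 7)
total = 2 + 6 + 17 + 7 = 32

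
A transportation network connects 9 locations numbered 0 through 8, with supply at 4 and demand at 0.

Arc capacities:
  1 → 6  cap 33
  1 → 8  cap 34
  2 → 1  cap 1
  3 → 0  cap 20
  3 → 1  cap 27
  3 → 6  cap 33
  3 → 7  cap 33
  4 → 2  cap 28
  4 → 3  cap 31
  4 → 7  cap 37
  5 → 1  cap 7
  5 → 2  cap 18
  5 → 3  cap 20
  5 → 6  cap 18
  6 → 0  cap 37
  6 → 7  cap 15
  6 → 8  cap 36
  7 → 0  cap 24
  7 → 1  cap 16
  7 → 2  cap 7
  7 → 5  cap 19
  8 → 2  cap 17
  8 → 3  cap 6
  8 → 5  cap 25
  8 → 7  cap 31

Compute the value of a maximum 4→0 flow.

augment #1: 4→3→0 bottleneck 20, total now 20
augment #2: 4→7→0 bottleneck 24, total now 44
augment #3: 4→3→6→0 bottleneck 11, total now 55
augment #4: 4→2→1→6→0 bottleneck 1, total now 56
augment #5: 4→7→1→6→0 bottleneck 13, total now 69

Maximum flow value: 69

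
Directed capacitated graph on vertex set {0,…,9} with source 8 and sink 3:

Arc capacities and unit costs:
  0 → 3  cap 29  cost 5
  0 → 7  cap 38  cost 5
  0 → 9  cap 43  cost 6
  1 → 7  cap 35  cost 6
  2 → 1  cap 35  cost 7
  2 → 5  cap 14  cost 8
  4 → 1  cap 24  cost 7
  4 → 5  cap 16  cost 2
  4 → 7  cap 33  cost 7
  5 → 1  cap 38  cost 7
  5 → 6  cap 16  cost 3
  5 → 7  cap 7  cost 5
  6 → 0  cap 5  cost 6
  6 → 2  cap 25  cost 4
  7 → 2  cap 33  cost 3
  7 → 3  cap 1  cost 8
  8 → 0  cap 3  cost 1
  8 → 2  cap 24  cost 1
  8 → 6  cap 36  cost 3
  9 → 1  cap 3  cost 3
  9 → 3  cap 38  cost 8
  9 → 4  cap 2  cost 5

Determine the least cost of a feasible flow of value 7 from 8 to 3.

shortest-cost path #1: 8→0→3 push 3 @ unit cost 6 (adds 18)
shortest-cost path #2: 8→6→0→3 push 4 @ unit cost 14 (adds 56)
total cost = 74

Minimum cost for 7 units: 74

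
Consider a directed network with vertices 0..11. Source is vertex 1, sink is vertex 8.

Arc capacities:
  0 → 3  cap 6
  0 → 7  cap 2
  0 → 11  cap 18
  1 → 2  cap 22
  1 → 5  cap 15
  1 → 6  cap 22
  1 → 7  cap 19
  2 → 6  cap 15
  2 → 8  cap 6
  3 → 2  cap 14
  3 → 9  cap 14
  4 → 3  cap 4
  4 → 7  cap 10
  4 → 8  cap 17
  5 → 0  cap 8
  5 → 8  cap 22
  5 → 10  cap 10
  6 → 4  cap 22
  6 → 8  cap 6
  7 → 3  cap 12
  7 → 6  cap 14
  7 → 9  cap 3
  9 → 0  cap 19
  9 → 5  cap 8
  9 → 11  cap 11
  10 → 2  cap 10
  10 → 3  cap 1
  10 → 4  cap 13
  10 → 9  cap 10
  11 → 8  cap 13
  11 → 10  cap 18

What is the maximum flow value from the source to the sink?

augment #1: 1→2→8 bottleneck 6, total now 6
augment #2: 1→5→8 bottleneck 15, total now 21
augment #3: 1→6→8 bottleneck 6, total now 27
augment #4: 1→6→4→8 bottleneck 16, total now 43
augment #5: 1→2→6→4→8 bottleneck 1, total now 44
augment #6: 1→7→9→5→8 bottleneck 3, total now 47
augment #7: 1→7→3→9→5→8 bottleneck 4, total now 51
augment #8: 1→7→3→9→11→8 bottleneck 8, total now 59
augment #9: 1→2→6→4→3→9→11→8 bottleneck 2, total now 61

Maximum flow value: 61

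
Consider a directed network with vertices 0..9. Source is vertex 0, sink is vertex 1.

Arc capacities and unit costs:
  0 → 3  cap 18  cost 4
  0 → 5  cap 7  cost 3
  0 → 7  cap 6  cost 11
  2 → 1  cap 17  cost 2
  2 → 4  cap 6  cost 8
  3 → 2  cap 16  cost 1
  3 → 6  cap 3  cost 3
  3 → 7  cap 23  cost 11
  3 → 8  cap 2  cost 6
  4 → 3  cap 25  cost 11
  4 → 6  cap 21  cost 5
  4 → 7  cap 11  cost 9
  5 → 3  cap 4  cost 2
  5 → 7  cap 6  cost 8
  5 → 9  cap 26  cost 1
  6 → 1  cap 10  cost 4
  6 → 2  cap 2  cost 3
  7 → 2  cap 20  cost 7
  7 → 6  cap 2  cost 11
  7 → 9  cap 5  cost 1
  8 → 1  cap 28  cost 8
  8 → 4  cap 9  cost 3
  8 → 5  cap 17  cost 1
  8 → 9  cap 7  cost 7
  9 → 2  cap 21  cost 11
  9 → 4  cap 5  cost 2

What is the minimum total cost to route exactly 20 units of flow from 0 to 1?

Minimum cost for 20 units: 161

shortest-cost path #1: 0→3→2→1 push 16 @ unit cost 7 (adds 112)
shortest-cost path #2: 0→3→6→1 push 2 @ unit cost 11 (adds 22)
shortest-cost path #3: 0→5→3→6→1 push 1 @ unit cost 12 (adds 12)
shortest-cost path #4: 0→5→9→4→6→1 push 1 @ unit cost 15 (adds 15)
total cost = 161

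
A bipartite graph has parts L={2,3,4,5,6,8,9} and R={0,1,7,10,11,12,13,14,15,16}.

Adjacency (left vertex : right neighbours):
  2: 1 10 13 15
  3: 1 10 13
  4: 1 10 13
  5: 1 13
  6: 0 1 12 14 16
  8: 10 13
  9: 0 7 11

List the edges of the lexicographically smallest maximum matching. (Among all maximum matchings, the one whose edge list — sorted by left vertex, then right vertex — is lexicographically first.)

|M| = 6 (so the lex-smallest maximum matching has 6 edges)
process left vertices in ascending order; for each, take the smallest-labelled available neighbour that still permits 6 edges overall, or leave it unmatched if none does
lex-smallest matching: {2-15, 3-1, 4-10, 5-13, 6-0, 9-7}

Lex-smallest maximum matching: {(2,15), (3,1), (4,10), (5,13), (6,0), (9,7)}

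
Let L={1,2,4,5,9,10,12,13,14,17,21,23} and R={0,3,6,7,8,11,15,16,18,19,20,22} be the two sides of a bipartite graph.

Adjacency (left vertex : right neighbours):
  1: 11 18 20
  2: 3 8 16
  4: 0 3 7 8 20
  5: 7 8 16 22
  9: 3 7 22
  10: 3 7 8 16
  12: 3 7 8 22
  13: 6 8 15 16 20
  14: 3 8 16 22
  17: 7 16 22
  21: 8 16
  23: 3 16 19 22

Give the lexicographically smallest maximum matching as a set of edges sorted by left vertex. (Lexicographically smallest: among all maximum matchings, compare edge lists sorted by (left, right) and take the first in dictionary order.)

|M| = 9 (so the lex-smallest maximum matching has 9 edges)
process left vertices in ascending order; for each, take the smallest-labelled available neighbour that still permits 9 edges overall, or leave it unmatched if none does
lex-smallest matching: {1-11, 2-3, 4-0, 5-7, 9-22, 10-8, 13-6, 14-16, 23-19}

Lex-smallest maximum matching: {(1,11), (2,3), (4,0), (5,7), (9,22), (10,8), (13,6), (14,16), (23,19)}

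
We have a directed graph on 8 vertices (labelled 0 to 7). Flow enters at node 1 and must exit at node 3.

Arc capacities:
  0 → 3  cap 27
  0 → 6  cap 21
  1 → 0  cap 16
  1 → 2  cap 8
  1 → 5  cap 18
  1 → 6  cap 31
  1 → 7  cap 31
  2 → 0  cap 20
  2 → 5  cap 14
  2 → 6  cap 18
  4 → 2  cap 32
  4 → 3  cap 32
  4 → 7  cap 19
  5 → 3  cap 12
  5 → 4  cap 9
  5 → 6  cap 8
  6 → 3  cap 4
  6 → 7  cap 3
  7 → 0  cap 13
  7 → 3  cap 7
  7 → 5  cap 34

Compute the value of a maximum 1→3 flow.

Maximum flow value: 59

augment #1: 1→0→3 bottleneck 16, total now 16
augment #2: 1→5→3 bottleneck 12, total now 28
augment #3: 1→6→3 bottleneck 4, total now 32
augment #4: 1→7→3 bottleneck 7, total now 39
augment #5: 1→2→0→3 bottleneck 8, total now 47
augment #6: 1→5→4→3 bottleneck 6, total now 53
augment #7: 1→7→0→3 bottleneck 3, total now 56
augment #8: 1→7→5→4→3 bottleneck 3, total now 59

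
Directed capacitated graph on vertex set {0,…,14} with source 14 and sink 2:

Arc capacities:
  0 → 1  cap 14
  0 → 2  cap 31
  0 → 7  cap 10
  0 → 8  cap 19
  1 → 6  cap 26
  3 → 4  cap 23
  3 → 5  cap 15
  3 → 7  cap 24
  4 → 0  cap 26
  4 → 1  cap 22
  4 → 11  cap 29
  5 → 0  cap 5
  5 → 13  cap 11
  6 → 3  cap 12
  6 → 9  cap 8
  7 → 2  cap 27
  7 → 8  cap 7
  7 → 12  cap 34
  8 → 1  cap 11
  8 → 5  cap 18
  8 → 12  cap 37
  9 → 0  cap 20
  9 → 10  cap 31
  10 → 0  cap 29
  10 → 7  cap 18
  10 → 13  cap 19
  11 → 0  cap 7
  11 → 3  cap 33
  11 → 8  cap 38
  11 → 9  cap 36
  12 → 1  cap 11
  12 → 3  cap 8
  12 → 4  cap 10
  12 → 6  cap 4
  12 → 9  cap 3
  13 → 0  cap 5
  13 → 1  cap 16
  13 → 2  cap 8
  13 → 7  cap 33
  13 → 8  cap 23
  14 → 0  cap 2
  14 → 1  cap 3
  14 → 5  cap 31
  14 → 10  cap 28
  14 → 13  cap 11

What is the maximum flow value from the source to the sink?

augment #1: 14→0→2 bottleneck 2, total now 2
augment #2: 14→13→2 bottleneck 8, total now 10
augment #3: 14→5→0→2 bottleneck 5, total now 15
augment #4: 14→10→0→2 bottleneck 24, total now 39
augment #5: 14→10→7→2 bottleneck 4, total now 43
augment #6: 14→13→7→2 bottleneck 3, total now 46
augment #7: 14→5→13→7→2 bottleneck 11, total now 57
augment #8: 14→1→6→3→7→2 bottleneck 3, total now 60

Maximum flow value: 60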